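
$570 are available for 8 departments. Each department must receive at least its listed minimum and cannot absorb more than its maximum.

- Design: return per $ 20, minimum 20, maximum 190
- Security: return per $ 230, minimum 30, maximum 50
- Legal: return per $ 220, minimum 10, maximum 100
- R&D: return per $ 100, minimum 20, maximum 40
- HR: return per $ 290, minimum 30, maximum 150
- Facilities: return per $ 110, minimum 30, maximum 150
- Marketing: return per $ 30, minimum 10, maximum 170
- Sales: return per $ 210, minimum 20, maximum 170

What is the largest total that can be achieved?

Meeting every minimum uses 20+30+10+20+30+30+10+20 = 170 $, leaving 400.
Order the departments by return per $: HR 290 > Security 230 > Legal 220 > Sales 210 > Facilities 110 > R&D 100 > Marketing 30 > Design 20.
HR: +120 to 150 (cap) ; 280 left.
Security takes 20 more to reach its cap of 50 ; 260 left.
Give Legal 90 more to hit its cap of 100 ; 170 left.
Sales: +150 to 170 (cap) ; 20 left.
Facilities: +20 (room for 120) → 50. Pool exhausted.
Total = 20×20 + 230×50 + 220×100 + 100×20 + 290×150 + 110×50 + 30×10 + 210×170 = 120900.

120900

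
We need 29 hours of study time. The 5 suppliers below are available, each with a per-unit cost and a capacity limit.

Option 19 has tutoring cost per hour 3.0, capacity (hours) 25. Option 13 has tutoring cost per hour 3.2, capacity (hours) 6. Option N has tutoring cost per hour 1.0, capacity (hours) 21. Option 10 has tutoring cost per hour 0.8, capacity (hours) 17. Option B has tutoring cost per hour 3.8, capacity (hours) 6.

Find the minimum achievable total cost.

Fill from the cheapest supplier first.
Option 10 at 0.8: take all 17 hours ; 12 still needed.
Take 12 from Option N at 1.0 to finish.
Option 19, Option 13, Option B: unused.
Cost = 17×0.8 + 12×1.0 = 25.6.

25.6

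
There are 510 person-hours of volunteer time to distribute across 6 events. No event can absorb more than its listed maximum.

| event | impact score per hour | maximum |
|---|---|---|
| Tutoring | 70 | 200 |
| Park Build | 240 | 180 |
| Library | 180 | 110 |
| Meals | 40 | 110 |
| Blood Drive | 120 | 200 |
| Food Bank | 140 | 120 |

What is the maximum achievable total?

91800

Order the events by impact score per hour: Park Build 240 > Library 180 > Food Bank 140 > Blood Drive 120 > Tutoring 70 > Meals 40.
Park Build: +180 to 180 (cap) — 330 left.
Library takes 110 to reach its cap of 110 — 220 left.
Give Food Bank 120 to hit its cap of 120 — 100 left.
Blood Drive has room for 200 but only 100 remain, so it gets 100.
Total = 240×180 + 180×110 + 120×100 + 140×120 = 91800.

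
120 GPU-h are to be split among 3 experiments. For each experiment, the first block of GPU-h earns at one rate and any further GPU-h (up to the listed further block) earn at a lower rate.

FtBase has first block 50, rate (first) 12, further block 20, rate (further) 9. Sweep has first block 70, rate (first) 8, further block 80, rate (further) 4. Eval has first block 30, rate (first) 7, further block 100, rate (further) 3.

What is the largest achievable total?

Treat each block as its own option and order by rate: FtBase/first 12 > FtBase/second 9 > Sweep/first 8 > Eval/first 7 > Sweep/second 4 > Eval/second 3.
FtBase/first (12): +50 — 70 left.
Fill FtBase second block (20 at 9) — 50 left.
Sweep first at 8: only 50 left, fill 50.
Total = 12×50 + 9×20 + 8×50 = 1180.

1180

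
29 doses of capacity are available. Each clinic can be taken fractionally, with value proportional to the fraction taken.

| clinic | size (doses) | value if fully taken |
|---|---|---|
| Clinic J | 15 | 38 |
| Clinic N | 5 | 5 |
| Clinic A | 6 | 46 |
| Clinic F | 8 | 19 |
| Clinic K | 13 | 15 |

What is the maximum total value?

Best value per unit of size first: Clinic A 46/6≈7.67, Clinic J 38/15≈2.53, Clinic F 19/8≈2.38, Clinic K 15/13≈1.15, Clinic N 5/5≈1.
All 6 doses of Clinic A fit (value 46) ; 23 remain.
Take all of Clinic J (15 doses, value 38) ; 8 doses left.
All 8 doses of Clinic F fit (value 19) ; 0 remain.
Total value = 103.

103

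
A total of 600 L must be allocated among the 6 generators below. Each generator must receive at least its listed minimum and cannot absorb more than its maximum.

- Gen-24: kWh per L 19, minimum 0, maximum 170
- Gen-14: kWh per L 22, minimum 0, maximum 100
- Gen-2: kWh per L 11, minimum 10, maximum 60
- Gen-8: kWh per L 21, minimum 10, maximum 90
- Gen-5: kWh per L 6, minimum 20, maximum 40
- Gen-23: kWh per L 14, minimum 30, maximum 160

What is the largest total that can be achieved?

Meeting every minimum uses 0+0+10+10+20+30 = 70 L, leaving 530.
Order the generators by kWh per L: Gen-14 22 > Gen-8 21 > Gen-24 19 > Gen-23 14 > Gen-2 11 > Gen-5 6.
Give Gen-14 100 more to hit its cap of 100 — 430 left.
Gen-8: +80 to 90 (cap) — 350 left.
Give Gen-24 170 more to hit its cap of 170 — 180 left.
Gen-23 takes 130 more to reach its cap of 160 — 50 left.
Give Gen-2 50 more to hit its cap of 60 — 0 left.
Total = 19×170 + 22×100 + 11×60 + 21×90 + 6×20 + 14×160 = 10340.

10340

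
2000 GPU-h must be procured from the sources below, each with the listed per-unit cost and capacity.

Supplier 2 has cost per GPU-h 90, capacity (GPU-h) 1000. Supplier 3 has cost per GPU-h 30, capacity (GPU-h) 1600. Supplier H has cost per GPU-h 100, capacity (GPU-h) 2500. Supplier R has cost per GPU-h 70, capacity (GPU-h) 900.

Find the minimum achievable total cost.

Cheapest first:
Take 1600 from Supplier 3 at 30 — need 400 more.
Supplier R at 70: take 400 of its 900 — requirement met.
Supplier 2, Supplier H: unused.
Cost = 1600×30 + 400×70 = 76000.

76000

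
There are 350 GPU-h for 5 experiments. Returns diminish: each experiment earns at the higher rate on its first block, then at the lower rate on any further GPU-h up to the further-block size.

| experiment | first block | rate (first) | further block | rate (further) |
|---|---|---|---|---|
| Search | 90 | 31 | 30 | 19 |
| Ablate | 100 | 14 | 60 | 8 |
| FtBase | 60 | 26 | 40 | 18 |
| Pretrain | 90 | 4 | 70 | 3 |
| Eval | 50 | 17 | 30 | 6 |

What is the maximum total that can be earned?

7610

Treat each block as its own option and order by rate: Search/first 31 > FtBase/first 26 > Search/second 19 > FtBase/second 18 > Eval/first 17 > Ablate/first 14 > Ablate/second 8 > Eval/second 6 > Pretrain/first 4 > Pretrain/second 3.
Search/first (31): +90 → 260 left.
Fill FtBase first block (60 at 26) → 200 left.
Fill Search second block (30 at 19) → 170 left.
FtBase second at 18: fill all 40 → 130 left.
Eval first at 17: fill all 50 → 80 left.
Ablate first at 14: only 80 left, fill 80.
Total = 31×90 + 26×60 + 19×30 + 18×40 + 17×50 + 14×80 = 7610.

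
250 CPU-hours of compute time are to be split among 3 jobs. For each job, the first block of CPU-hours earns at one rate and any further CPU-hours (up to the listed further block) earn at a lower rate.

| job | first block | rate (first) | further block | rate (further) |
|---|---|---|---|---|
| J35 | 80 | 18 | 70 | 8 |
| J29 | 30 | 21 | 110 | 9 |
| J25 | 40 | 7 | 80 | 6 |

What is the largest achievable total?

Order all 6 blocks by rate: J29/T1 21 > J35/T1 18 > J29/T2 9 > J35/T2 8 > J25/T1 7 > J25/T2 6.
J29 T1 at 21: fill all 30 → 220 left.
J35/T1 (18): +80 → 140 left.
J29 T2 at 9: fill all 110 → 30 left.
30 remain; put them into J35 T2 at 8.
Total = 21×30 + 18×80 + 9×110 + 8×30 = 3300.

3300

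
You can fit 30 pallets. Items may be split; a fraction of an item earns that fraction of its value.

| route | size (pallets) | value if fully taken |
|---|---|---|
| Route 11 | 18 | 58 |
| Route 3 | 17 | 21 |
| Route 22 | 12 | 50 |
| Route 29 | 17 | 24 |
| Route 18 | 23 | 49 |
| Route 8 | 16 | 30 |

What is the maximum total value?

108

Best value per unit of size first: Route 22 50/12≈4.17, Route 11 58/18≈3.22, Route 18 49/23≈2.13, Route 8 30/16≈1.88, Route 29 24/17≈1.41, Route 3 21/17≈1.24.
Take all of Route 22 (12 pallets, value 50) ; 18 pallets left.
All 18 pallets of Route 11 fit (value 58) ; 0 remain.
Total value = 108.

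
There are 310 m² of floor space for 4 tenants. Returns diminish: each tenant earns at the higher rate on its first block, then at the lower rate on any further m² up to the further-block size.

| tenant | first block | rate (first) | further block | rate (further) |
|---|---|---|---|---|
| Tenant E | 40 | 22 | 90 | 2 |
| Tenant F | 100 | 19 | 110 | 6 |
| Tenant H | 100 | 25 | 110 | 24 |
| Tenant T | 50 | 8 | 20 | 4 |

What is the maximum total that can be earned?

Order all 8 blocks by rate: Tenant H/tier1 25 > Tenant H/tier2 24 > Tenant E/tier1 22 > Tenant F/tier1 19 > Tenant T/tier1 8 > Tenant F/tier2 6 > Tenant T/tier2 4 > Tenant E/tier2 2.
Fill Tenant H tier1 block (100 at 25) — 210 left.
Tenant H/tier2 (24): +110 — 100 left.
Tenant E tier1 at 22: fill all 40 — 60 left.
Tenant F tier1 at 19: only 60 left, fill 60.
Total = 25×100 + 24×110 + 22×40 + 19×60 = 7160.

7160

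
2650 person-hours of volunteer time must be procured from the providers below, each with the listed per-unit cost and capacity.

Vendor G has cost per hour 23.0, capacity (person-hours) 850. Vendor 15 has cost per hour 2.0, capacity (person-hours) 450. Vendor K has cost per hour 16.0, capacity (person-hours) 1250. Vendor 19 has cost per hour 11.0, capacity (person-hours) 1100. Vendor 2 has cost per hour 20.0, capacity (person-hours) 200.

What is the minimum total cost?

Use providers in increasing cost order.
Vendor 15 (2.0): use full 450 ; 2200 person-hours to go.
Vendor 19 (11.0): use full 1100 ; 1100 person-hours to go.
Vendor K (16.0): take the remaining 1100 ; done.
Vendor 2, Vendor G: unused.
Cost = 450×2.0 + 1100×11.0 + 1100×16.0 = 30600.

30600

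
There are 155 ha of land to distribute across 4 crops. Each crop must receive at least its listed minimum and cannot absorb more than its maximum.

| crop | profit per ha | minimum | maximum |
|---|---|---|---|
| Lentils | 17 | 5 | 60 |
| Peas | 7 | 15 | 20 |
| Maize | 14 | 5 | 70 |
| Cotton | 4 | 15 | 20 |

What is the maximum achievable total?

2095

Meeting every minimum uses 5+15+5+15 = 40 ha, leaving 115.
Rank by profit per ha: Lentils 17 > Maize 14 > Peas 7 > Cotton 4.
Lentils takes 55 more to reach its cap of 60 → 60 left.
Only 60 left; Maize takes them to reach 65.
Total = 17×60 + 7×15 + 14×65 + 4×15 = 2095.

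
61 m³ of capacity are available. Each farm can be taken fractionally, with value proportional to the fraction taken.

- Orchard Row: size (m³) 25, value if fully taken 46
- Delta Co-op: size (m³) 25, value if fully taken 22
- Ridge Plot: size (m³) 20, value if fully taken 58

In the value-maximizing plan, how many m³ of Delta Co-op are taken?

16

Rank by value-to-size ratio: Ridge Plot 58/20≈2.9, Orchard Row 46/25≈1.84, Delta Co-op 22/25≈0.88.
Ridge Plot: take in full, 20 m³ for value 58 — 41 left.
Take all of Orchard Row (25 m³, value 46) — 16 m³ left.
Fill the last 16 m³ with part of Delta Co-op: 16/25 of it earns 14.08.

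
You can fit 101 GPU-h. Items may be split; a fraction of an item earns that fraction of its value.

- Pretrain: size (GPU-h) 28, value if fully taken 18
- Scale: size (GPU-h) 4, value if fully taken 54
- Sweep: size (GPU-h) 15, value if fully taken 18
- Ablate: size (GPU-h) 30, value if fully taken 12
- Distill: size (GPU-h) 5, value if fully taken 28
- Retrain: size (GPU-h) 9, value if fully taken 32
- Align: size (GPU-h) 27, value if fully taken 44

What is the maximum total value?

Rank by value-to-size ratio: Scale 54/4≈13.5, Distill 28/5≈5.6, Retrain 32/9≈3.56, Align 44/27≈1.63, Sweep 18/15≈1.2, Pretrain 18/28≈0.643, Ablate 12/30≈0.4.
All 4 GPU-h of Scale fit (value 54) → 97 remain.
Take all of Distill (5 GPU-h, value 28) → 92 GPU-h left.
All 9 GPU-h of Retrain fit (value 32) → 83 remain.
Take all of Align (27 GPU-h, value 44) → 56 GPU-h left.
Take all of Sweep (15 GPU-h, value 18) → 41 GPU-h left.
Take all of Pretrain (28 GPU-h, value 18) → 13 GPU-h left.
13 GPU-h left: a 13/30 share of Ablate gives 12×13/30 = 5.2.
Total value = 199.2.

199.2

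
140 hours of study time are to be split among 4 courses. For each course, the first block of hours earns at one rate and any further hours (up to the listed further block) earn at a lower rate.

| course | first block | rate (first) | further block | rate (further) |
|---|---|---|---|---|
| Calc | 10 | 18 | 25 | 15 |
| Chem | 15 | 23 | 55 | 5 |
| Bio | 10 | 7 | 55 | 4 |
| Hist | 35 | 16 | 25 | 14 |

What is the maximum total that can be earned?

1980

Treat each block as its own option and order by rate: Chem/first 23 > Calc/first 18 > Hist/first 16 > Calc/second 15 > Hist/second 14 > Bio/first 7 > Chem/second 5 > Bio/second 4.
Chem first at 23: fill all 15 ; 125 left.
Calc/first (18): +10 ; 115 left.
Hist/first (16): +35 ; 80 left.
Fill Calc second block (25 at 15) ; 55 left.
Hist second at 14: fill all 25 ; 30 left.
Bio/first (7): +10 ; 20 left.
20 remain; put them into Chem second at 5.
Total = 23×15 + 18×10 + 16×35 + 15×25 + 14×25 + 7×10 + 5×20 = 1980.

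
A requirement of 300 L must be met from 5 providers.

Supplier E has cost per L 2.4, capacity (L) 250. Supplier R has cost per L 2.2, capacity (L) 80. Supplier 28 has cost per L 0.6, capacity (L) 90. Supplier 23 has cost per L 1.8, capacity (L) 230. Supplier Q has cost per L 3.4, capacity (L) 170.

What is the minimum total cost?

Cheapest first:
Supplier 28 (0.6): use full 90 — 210 L to go.
Supplier 23 (1.8): take the remaining 210 — done.
Supplier R, Supplier E, Supplier Q: unused.
Cost = 90×0.6 + 210×1.8 = 432.

432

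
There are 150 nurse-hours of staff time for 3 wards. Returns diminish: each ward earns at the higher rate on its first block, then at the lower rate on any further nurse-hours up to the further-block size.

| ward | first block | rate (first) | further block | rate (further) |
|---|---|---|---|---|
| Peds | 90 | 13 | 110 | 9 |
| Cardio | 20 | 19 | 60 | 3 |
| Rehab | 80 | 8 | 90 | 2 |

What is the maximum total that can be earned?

1910

Order all 6 blocks by rate: Cardio/first 19 > Peds/first 13 > Peds/second 9 > Rehab/first 8 > Cardio/second 3 > Rehab/second 2.
Cardio/first (19): +20 ; 130 left.
Peds first at 13: fill all 90 ; 40 left.
40 remain; put them into Peds second at 9.
Total = 19×20 + 13×90 + 9×40 = 1910.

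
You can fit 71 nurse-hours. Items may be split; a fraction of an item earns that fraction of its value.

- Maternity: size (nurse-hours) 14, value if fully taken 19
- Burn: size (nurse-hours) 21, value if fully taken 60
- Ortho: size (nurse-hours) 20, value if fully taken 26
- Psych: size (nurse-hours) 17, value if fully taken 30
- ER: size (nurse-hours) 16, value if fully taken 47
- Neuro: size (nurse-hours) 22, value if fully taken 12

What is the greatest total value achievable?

159.9

Sort by value density: ER 47/16≈2.94, Burn 60/21≈2.86, Psych 30/17≈1.76, Maternity 19/14≈1.36, Ortho 26/20≈1.3, Neuro 12/22≈0.545.
Take all of ER (16 nurse-hours, value 47) → 55 nurse-hours left.
Burn: take in full, 21 nurse-hours for value 60 → 34 left.
Take all of Psych (17 nurse-hours, value 30) → 17 nurse-hours left.
Take all of Maternity (14 nurse-hours, value 19) → 3 nurse-hours left.
Fill the last 3 nurse-hours with part of Ortho: 3/20 of it earns 3.9.
Total value = 159.9.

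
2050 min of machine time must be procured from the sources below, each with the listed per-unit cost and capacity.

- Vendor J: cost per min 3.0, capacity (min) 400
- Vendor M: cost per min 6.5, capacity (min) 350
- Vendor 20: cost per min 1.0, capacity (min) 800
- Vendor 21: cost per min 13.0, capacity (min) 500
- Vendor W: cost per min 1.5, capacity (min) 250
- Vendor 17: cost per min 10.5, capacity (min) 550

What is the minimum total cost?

7275

Cheapest first:
Take 800 from Vendor 20 at 1.0 → need 1250 more.
Vendor W at 1.5: take all 250 min → 1000 still needed.
Vendor J at 3.0: take all 400 min → 600 still needed.
Vendor M (6.5): use full 350 → 250 min to go.
Take 250 from Vendor 17 at 10.5 to finish.
Vendor 21: unused.
Cost = 800×1.0 + 250×1.5 + 400×3.0 + 350×6.5 + 250×10.5 = 7275.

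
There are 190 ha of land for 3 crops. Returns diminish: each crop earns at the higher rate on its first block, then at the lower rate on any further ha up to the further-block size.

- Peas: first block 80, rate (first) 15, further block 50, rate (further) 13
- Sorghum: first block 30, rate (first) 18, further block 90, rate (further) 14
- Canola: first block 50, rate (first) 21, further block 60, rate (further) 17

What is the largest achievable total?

Order all 6 blocks by rate: Canola/first 21 > Sorghum/first 18 > Canola/second 17 > Peas/first 15 > Sorghum/second 14 > Peas/second 13.
Canola/first (21): +50 ; 140 left.
Sorghum/first (18): +30 ; 110 left.
Canola second at 17: fill all 60 ; 50 left.
Peas/first: +50 of 80 at 15; pool empty.
Total = 21×50 + 18×30 + 17×60 + 15×50 = 3360.

3360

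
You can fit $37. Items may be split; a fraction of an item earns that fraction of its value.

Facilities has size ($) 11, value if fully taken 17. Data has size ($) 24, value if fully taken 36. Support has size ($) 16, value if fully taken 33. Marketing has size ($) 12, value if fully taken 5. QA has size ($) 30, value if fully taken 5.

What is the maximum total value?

Sort by value density: Support 33/16≈2.06, Facilities 17/11≈1.55, Data 36/24≈1.5, Marketing 5/12≈0.417, QA 5/30≈0.167.
Support: take in full, 16 $ for value 33 → 21 left.
Take all of Facilities (11 $, value 17) → 10 $ left.
10 $ left: a 10/24 share of Data gives 36×10/24 = 15.
Total value = 65.

65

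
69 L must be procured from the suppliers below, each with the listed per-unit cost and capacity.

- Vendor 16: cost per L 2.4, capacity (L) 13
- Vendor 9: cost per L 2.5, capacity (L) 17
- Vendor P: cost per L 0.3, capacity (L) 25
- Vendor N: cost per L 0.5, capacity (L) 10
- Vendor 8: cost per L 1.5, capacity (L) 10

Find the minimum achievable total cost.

86.2

Fill from the cheapest supplier first.
Vendor P (0.3): use full 25 — 44 L to go.
Take 10 from Vendor N at 0.5 — need 34 more.
Vendor 8 at 1.5: take all 10 L — 24 still needed.
Take 13 from Vendor 16 at 2.4 — need 11 more.
Vendor 9 at 2.5: take 11 of its 17 — requirement met.
Cost = 25×0.3 + 10×0.5 + 10×1.5 + 13×2.4 + 11×2.5 = 86.2.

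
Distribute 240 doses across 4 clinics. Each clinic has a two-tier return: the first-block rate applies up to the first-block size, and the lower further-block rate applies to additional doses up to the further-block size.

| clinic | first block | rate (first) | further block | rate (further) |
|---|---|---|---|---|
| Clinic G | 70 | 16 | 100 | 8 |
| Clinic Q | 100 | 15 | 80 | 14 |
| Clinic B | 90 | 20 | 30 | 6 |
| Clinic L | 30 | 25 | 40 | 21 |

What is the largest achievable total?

4660

Treat each block as its own option and order by rate: Clinic L/tier1 25 > Clinic L/tier2 21 > Clinic B/tier1 20 > Clinic G/tier1 16 > Clinic Q/tier1 15 > Clinic Q/tier2 14 > Clinic G/tier2 8 > Clinic B/tier2 6.
Clinic L/tier1 (25): +30 → 210 left.
Clinic L tier2 at 21: fill all 40 → 170 left.
Clinic B tier1 at 20: fill all 90 → 80 left.
Clinic G/tier1 (16): +70 → 10 left.
Clinic Q tier1 at 15: only 10 left, fill 10.
Total = 25×30 + 21×40 + 20×90 + 16×70 + 15×10 = 4660.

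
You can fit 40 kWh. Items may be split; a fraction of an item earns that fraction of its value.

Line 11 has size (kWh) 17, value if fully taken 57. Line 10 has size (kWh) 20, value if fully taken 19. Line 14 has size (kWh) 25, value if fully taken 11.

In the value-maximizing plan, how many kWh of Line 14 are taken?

Sort by value density: Line 11 57/17≈3.35, Line 10 19/20≈0.95, Line 14 11/25≈0.44.
All 17 kWh of Line 11 fit (value 57) — 23 remain.
Line 10: take in full, 20 kWh for value 19 — 3 left.
3 kWh left: a 3/25 share of Line 14 gives 11×3/25 = 1.32.

3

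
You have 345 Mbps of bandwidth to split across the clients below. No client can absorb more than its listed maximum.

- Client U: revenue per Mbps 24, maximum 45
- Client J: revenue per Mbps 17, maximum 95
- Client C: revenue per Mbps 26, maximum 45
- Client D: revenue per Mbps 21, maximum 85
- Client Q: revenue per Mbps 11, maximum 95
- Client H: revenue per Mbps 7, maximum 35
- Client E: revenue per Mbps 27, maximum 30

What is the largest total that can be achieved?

6955

Order the clients by revenue per Mbps: Client E 27 > Client C 26 > Client U 24 > Client D 21 > Client J 17 > Client Q 11 > Client H 7.
Client E takes 30 to reach its cap of 30 ; 315 left.
Give Client C 45 to hit its cap of 45 ; 270 left.
Give Client U 45 to hit its cap of 45 ; 225 left.
Client D: +85 to 85 (cap) ; 140 left.
Client J takes 95 to reach its cap of 95 ; 45 left.
Only 45 left; Client Q takes them to reach 45.
Total = 24×45 + 17×95 + 26×45 + 21×85 + 11×45 + 27×30 = 6955.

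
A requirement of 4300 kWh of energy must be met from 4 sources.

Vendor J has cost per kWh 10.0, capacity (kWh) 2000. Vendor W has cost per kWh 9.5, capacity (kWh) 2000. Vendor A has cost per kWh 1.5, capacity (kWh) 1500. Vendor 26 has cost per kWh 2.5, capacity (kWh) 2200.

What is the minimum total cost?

13450

Use sources in increasing cost order.
Take 1500 from Vendor A at 1.5 → need 2800 more.
Take 2200 from Vendor 26 at 2.5 → need 600 more.
Vendor W at 9.5: take 600 of its 2000 → requirement met.
Vendor J: unused.
Cost = 1500×1.5 + 2200×2.5 + 600×9.5 = 13450.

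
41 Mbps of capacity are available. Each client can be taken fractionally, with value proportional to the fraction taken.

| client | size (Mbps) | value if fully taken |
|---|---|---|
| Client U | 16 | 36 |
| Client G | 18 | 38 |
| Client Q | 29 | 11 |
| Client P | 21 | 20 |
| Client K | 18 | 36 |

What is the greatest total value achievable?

Rank by value-to-size ratio: Client U 36/16≈2.25, Client G 38/18≈2.11, Client K 36/18≈2, Client P 20/21≈0.952, Client Q 11/29≈0.379.
Client U: take in full, 16 Mbps for value 36 ; 25 left.
All 18 Mbps of Client G fit (value 38) ; 7 remain.
Fill the last 7 Mbps with part of Client K: 7/18 of it earns 14.
Total value = 88.

88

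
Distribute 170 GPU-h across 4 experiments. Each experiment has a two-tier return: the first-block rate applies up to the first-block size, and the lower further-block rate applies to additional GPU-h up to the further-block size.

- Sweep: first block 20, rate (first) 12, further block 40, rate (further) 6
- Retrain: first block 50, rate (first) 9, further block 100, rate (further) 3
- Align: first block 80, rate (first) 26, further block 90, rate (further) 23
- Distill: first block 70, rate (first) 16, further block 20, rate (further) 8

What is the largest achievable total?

Rank every tier by rate: Align/first 26 > Align/second 23 > Distill/first 16 > Sweep/first 12 > Retrain/first 9 > Distill/second 8 > Sweep/second 6 > Retrain/second 3.
Align first at 26: fill all 80 ; 90 left.
Align second at 23: fill all 90 ; 0 left.
Total = 26×80 + 23×90 = 4150.

4150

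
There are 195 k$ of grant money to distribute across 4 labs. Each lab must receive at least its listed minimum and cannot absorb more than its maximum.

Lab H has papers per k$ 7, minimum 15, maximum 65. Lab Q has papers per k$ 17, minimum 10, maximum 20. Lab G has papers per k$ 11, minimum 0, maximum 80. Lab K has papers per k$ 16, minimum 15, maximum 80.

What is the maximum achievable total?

Meeting every minimum uses 15+10+0+15 = 40 k$, leaving 155.
Highest papers per k$ first: Lab Q 17 > Lab K 16 > Lab G 11 > Lab H 7.
Lab Q: +10 to 20 (cap) — 145 left.
Lab K: +65 to 80 (cap) — 80 left.
Lab G: +80 to 80 (cap) — 0 left.
Total = 7×15 + 17×20 + 11×80 + 16×80 = 2605.

2605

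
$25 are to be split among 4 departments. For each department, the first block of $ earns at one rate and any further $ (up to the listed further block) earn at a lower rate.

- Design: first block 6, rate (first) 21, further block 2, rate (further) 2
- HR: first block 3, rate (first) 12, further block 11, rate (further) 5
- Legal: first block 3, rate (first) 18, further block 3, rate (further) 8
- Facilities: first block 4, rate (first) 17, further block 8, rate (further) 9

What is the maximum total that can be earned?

364

Rank every tier by rate: Design/first 21 > Legal/first 18 > Facilities/first 17 > HR/first 12 > Facilities/second 9 > Legal/second 8 > HR/second 5 > Design/second 2.
Design/first (21): +6 ; 19 left.
Legal/first (18): +3 ; 16 left.
Facilities/first (17): +4 ; 12 left.
HR first at 12: fill all 3 ; 9 left.
Facilities second at 9: fill all 8 ; 1 left.
Legal second at 8: only 1 left, fill 1.
Total = 21×6 + 18×3 + 17×4 + 12×3 + 9×8 + 8×1 = 364.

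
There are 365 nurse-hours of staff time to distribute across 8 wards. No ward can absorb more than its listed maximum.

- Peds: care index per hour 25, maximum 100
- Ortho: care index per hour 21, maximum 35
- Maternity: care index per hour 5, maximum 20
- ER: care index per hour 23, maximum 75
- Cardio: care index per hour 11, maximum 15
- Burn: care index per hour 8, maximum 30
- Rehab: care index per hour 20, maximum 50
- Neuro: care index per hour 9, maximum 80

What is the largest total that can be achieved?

6925

Order the wards by care index per hour: Peds 25 > ER 23 > Ortho 21 > Rehab 20 > Cardio 11 > Neuro 9 > Burn 8 > Maternity 5.
Peds takes 100 to reach its cap of 100 ; 265 left.
ER: +75 to 75 (cap) ; 190 left.
Give Ortho 35 to hit its cap of 35 ; 155 left.
Give Rehab 50 to hit its cap of 50 ; 105 left.
Give Cardio 15 to hit its cap of 15 ; 90 left.
Neuro takes 80 to reach its cap of 80 ; 10 left.
Burn: +10 (room for 30) → 10. Pool exhausted.
Total = 25×100 + 21×35 + 23×75 + 11×15 + 8×10 + 20×50 + 9×80 = 6925.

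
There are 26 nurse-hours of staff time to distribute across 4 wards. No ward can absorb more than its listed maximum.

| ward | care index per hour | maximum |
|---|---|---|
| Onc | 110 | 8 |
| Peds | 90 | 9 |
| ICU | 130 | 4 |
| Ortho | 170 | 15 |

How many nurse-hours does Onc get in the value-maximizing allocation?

7

Rank by care index per hour: Ortho 170 > ICU 130 > Onc 110 > Peds 90.
Ortho: +15 to 15 (cap) → 11 left.
ICU takes 4 to reach its cap of 4 → 7 left.
Onc has room for 8 but only 7 remain, so it gets 7.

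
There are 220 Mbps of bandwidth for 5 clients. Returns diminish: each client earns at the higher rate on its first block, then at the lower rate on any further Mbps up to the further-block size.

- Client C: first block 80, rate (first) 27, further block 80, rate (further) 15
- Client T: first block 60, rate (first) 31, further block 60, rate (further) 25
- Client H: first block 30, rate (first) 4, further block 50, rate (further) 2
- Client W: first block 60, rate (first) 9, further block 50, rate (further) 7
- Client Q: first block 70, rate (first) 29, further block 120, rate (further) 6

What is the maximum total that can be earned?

6300

Order all 10 blocks by rate: Client T/first 31 > Client Q/first 29 > Client C/first 27 > Client T/second 25 > Client C/second 15 > Client W/first 9 > Client W/second 7 > Client Q/second 6 > Client H/first 4 > Client H/second 2.
Fill Client T first block (60 at 31) → 160 left.
Client Q first at 29: fill all 70 → 90 left.
Client C first at 27: fill all 80 → 10 left.
10 remain; put them into Client T second at 25.
Total = 31×60 + 29×70 + 27×80 + 25×10 = 6300.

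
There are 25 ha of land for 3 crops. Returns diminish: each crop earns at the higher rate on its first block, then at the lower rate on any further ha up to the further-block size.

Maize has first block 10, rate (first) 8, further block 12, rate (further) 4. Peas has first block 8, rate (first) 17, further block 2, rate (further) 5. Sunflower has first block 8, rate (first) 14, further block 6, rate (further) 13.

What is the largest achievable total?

350

Rank every tier by rate: Peas/first 17 > Sunflower/first 14 > Sunflower/second 13 > Maize/first 8 > Peas/second 5 > Maize/second 4.
Fill Peas first block (8 at 17) ; 17 left.
Fill Sunflower first block (8 at 14) ; 9 left.
Sunflower second at 13: fill all 6 ; 3 left.
Maize/first: +3 of 10 at 8; pool empty.
Total = 17×8 + 14×8 + 13×6 + 8×3 = 350.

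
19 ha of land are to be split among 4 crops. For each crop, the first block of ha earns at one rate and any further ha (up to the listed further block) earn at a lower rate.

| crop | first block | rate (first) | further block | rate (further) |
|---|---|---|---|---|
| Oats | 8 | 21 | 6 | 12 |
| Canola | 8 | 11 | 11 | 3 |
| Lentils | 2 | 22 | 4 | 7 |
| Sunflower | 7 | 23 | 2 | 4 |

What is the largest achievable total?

Rank every tier by rate: Sunflower/tier1 23 > Lentils/tier1 22 > Oats/tier1 21 > Oats/tier2 12 > Canola/tier1 11 > Lentils/tier2 7 > Sunflower/tier2 4 > Canola/tier2 3.
Sunflower tier1 at 23: fill all 7 ; 12 left.
Lentils/tier1 (22): +2 ; 10 left.
Oats/tier1 (21): +8 ; 2 left.
Oats/tier2: +2 of 6 at 12; pool empty.
Total = 23×7 + 22×2 + 21×8 + 12×2 = 397.

397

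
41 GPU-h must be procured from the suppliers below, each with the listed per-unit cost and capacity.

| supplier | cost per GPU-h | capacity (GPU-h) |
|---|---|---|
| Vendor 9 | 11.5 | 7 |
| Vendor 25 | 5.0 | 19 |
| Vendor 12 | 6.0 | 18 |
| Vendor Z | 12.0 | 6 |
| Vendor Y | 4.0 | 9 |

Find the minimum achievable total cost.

Cheapest first:
Take 9 from Vendor Y at 4.0 ; need 32 more.
Take 19 from Vendor 25 at 5.0 ; need 13 more.
Vendor 12 at 6.0: take 13 of its 18 ; requirement met.
Vendor 9, Vendor Z: unused.
Cost = 9×4.0 + 19×5.0 + 13×6.0 = 209.

209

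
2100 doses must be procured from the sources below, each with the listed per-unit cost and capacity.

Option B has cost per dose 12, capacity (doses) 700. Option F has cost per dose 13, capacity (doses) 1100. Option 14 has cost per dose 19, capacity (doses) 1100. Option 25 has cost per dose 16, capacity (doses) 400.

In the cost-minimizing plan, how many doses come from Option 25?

300

Fill from the cheapest source first.
Option B at 12: take all 700 doses → 1400 still needed.
Take 1100 from Option F at 13 → need 300 more.
Take 300 from Option 25 at 16 to finish.
Option 14: unused.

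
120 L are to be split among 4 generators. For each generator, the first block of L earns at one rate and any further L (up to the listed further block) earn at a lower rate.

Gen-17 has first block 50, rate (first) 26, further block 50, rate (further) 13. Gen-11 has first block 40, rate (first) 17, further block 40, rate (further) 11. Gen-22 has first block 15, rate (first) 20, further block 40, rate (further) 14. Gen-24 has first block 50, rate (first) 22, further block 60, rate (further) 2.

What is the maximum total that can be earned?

2785

Treat each block as its own option and order by rate: Gen-17/first 26 > Gen-24/first 22 > Gen-22/first 20 > Gen-11/first 17 > Gen-22/second 14 > Gen-17/second 13 > Gen-11/second 11 > Gen-24/second 2.
Gen-17/first (26): +50 → 70 left.
Gen-24 first at 22: fill all 50 → 20 left.
Gen-22/first (20): +15 → 5 left.
Gen-11/first: +5 of 40 at 17; pool empty.
Total = 26×50 + 22×50 + 20×15 + 17×5 = 2785.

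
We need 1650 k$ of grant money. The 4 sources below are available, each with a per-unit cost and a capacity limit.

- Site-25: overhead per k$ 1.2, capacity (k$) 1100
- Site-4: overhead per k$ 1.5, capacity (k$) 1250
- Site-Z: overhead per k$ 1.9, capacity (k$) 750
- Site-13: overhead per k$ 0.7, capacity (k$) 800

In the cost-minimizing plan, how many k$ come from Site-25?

850

Fill from the cheapest source first.
Take 800 from Site-13 at 0.7 → need 850 more.
Take 850 from Site-25 at 1.2 to finish.
Site-4, Site-Z: unused.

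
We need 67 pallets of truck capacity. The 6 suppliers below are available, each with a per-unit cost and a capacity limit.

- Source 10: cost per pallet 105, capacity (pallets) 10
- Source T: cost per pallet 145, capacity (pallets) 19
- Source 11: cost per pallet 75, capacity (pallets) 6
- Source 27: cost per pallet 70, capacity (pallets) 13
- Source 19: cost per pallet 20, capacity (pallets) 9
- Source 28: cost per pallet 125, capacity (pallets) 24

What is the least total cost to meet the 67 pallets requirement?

6315

Use suppliers in increasing cost order.
Source 19 (20): use full 9 ; 58 pallets to go.
Source 27 at 70: take all 13 pallets ; 45 still needed.
Source 11 (75): use full 6 ; 39 pallets to go.
Take 10 from Source 10 at 105 ; need 29 more.
Source 28 at 125: take all 24 pallets ; 5 still needed.
Take 5 from Source T at 145 to finish.
Cost = 9×20 + 13×70 + 6×75 + 10×105 + 24×125 + 5×145 = 6315.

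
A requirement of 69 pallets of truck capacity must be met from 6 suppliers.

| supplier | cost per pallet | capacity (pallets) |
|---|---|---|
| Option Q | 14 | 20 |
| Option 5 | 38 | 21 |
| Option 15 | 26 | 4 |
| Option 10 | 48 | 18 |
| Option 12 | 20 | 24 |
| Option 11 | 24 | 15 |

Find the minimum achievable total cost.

1452

Fill from the cheapest supplier first.
Option Q (14): use full 20 ; 49 pallets to go.
Option 12 at 20: take all 24 pallets ; 25 still needed.
Take 15 from Option 11 at 24 ; need 10 more.
Option 15 at 26: take all 4 pallets ; 6 still needed.
Option 5 (38): take the remaining 6 ; done.
Option 10: unused.
Cost = 20×14 + 24×20 + 15×24 + 4×26 + 6×38 = 1452.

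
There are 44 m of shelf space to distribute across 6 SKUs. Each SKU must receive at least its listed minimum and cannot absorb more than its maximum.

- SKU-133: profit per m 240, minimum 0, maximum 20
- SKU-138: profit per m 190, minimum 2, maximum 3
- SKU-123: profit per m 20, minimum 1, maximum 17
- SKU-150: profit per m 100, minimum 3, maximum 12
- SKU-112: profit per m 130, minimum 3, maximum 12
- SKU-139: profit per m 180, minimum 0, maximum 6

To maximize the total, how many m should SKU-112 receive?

Meeting every minimum uses 0+2+1+3+3+0 = 9 m, leaving 35.
Rank by profit per m: SKU-133 240 > SKU-138 190 > SKU-139 180 > SKU-112 130 > SKU-150 100 > SKU-123 20.
SKU-133: +20 to 20 (cap) — 15 left.
SKU-138: +1 to 3 (cap) — 14 left.
Give SKU-139 6 more to hit its cap of 6 — 8 left.
SKU-112 has room for 9 more but only 8 remain, so it gets 11.

11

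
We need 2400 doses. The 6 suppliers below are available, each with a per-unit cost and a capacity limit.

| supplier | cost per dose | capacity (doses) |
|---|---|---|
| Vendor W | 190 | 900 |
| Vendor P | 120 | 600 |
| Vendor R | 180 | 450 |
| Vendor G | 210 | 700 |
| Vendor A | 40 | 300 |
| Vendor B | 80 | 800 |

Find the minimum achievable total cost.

276500

Use suppliers in increasing cost order.
Take 300 from Vendor A at 40 — need 2100 more.
Take 800 from Vendor B at 80 — need 1300 more.
Take 600 from Vendor P at 120 — need 700 more.
Vendor R (180): use full 450 — 250 doses to go.
Vendor W at 190: take 250 of its 900 — requirement met.
Vendor G: unused.
Cost = 300×40 + 800×80 + 600×120 + 450×180 + 250×190 = 276500.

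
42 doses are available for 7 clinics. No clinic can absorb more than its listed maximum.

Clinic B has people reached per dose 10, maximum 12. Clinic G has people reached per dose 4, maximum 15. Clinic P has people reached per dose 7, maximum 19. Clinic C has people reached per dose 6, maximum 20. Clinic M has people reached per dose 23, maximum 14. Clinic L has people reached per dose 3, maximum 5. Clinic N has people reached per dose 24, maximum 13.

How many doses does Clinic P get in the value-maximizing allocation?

3

Order the clinics by people reached per dose: Clinic N 24 > Clinic M 23 > Clinic B 10 > Clinic P 7 > Clinic C 6 > Clinic G 4 > Clinic L 3.
Clinic N: +13 to 13 (cap) → 29 left.
Clinic M takes 14 to reach its cap of 14 → 15 left.
Clinic B takes 12 to reach its cap of 12 → 3 left.
Clinic P: +3 (room for 19) → 3. Pool exhausted.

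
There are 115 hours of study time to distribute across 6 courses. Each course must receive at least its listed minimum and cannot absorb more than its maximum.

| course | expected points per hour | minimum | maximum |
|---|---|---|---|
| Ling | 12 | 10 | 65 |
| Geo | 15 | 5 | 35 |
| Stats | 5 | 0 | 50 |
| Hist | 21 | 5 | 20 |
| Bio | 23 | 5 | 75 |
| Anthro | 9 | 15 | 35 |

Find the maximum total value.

Meeting every minimum uses 10+5+0+5+5+15 = 40 hours, leaving 75.
Rank by expected points per hour: Bio 23 > Hist 21 > Geo 15 > Ling 12 > Anthro 9 > Stats 5.
Bio: +70 to 75 (cap) → 5 left.
Only 5 left; Hist takes them to reach 10.
Total = 12×10 + 15×5 + 21×10 + 23×75 + 9×15 = 2265.

2265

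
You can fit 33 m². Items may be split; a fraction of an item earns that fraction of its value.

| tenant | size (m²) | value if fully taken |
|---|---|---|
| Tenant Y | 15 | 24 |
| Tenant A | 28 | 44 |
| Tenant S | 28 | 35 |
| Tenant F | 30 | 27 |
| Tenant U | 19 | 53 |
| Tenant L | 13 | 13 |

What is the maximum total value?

Best value per unit of size first: Tenant U 53/19≈2.79, Tenant Y 24/15≈1.6, Tenant A 44/28≈1.57, Tenant S 35/28≈1.25, Tenant L 13/13≈1, Tenant F 27/30≈0.9.
Tenant U: take in full, 19 m² for value 53 — 14 left.
Fill the last 14 m² with part of Tenant Y: 14/15 of it earns 22.4.
Total value = 75.4.

75.4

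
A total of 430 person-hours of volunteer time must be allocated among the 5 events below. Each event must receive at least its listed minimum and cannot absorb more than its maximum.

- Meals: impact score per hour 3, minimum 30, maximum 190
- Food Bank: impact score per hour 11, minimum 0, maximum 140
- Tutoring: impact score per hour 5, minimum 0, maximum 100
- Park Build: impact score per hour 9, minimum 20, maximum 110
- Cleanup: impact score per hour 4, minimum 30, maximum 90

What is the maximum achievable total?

3320

Meeting every minimum uses 30+0+0+20+30 = 80 person-hours, leaving 350.
Order the events by impact score per hour: Food Bank 11 > Park Build 9 > Tutoring 5 > Cleanup 4 > Meals 3.
Food Bank: +140 to 140 (cap) — 210 left.
Give Park Build 90 more to hit its cap of 110 — 120 left.
Tutoring: +100 to 100 (cap) — 20 left.
Cleanup: +20 (room for 60) → 50. Pool exhausted.
Total = 3×30 + 11×140 + 5×100 + 9×110 + 4×50 = 3320.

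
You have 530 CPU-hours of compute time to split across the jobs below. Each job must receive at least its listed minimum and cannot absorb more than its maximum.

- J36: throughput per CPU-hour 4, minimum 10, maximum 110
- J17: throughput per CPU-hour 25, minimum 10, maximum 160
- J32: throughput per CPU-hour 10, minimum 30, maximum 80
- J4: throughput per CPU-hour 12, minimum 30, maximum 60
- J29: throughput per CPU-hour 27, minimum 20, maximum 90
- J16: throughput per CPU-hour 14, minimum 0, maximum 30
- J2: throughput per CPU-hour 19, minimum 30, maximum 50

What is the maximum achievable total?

Meeting every minimum uses 10+10+30+30+20+0+30 = 130 CPU-hours, leaving 400.
Highest throughput per CPU-hour first: J29 27 > J17 25 > J2 19 > J16 14 > J4 12 > J32 10 > J36 4.
Give J29 70 more to hit its cap of 90 — 330 left.
J17 takes 150 more to reach its cap of 160 — 180 left.
J2 takes 20 more to reach its cap of 50 — 160 left.
Give J16 30 more to hit its cap of 30 — 130 left.
J4: +30 to 60 (cap) — 100 left.
Give J32 50 more to hit its cap of 80 — 50 left.
Only 50 left; J36 takes them to reach 60.
Total = 4×60 + 25×160 + 10×80 + 12×60 + 27×90 + 14×30 + 19×50 = 9560.

9560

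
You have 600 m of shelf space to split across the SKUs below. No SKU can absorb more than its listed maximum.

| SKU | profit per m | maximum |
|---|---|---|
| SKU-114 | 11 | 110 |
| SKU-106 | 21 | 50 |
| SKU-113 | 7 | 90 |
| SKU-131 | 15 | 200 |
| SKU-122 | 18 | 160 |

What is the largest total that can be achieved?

8700

Order the SKUs by profit per m: SKU-106 21 > SKU-122 18 > SKU-131 15 > SKU-114 11 > SKU-113 7.
SKU-106 takes 50 to reach its cap of 50 → 550 left.
Give SKU-122 160 to hit its cap of 160 → 390 left.
SKU-131: +200 to 200 (cap) → 190 left.
SKU-114 takes 110 to reach its cap of 110 → 80 left.
SKU-113 has room for 90 but only 80 remain, so it gets 80.
Total = 11×110 + 21×50 + 7×80 + 15×200 + 18×160 = 8700.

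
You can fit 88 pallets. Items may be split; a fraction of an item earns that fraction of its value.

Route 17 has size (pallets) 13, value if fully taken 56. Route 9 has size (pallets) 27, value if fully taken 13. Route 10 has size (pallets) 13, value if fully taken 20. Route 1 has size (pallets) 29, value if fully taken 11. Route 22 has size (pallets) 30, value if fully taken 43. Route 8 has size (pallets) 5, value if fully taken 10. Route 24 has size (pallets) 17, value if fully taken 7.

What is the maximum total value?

142

Sort by value density: Route 17 56/13≈4.31, Route 8 10/5≈2, Route 10 20/13≈1.54, Route 22 43/30≈1.43, Route 9 13/27≈0.481, Route 24 7/17≈0.412, Route 1 11/29≈0.379.
Take all of Route 17 (13 pallets, value 56) — 75 pallets left.
All 5 pallets of Route 8 fit (value 10) — 70 remain.
All 13 pallets of Route 10 fit (value 20) — 57 remain.
Take all of Route 22 (30 pallets, value 43) — 27 pallets left.
Take all of Route 9 (27 pallets, value 13) — 0 pallets left.
Total value = 142.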